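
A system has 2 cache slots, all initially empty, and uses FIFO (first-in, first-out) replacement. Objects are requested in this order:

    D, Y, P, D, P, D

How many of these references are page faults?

4

D → miss, frames [D]
Y → miss, frames [D, Y]
P → miss, evict D, frames [Y, P]
D → miss, evict Y, frames [P, D]
P → hit
D → hit
Page faults: 4.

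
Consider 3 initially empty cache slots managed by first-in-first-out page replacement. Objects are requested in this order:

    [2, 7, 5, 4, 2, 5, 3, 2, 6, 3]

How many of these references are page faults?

2: miss, frames (2)
7: miss, frames (2 7)
5: miss, frames (2 7 5)
4: miss, evict 2, frames (7 5 4)
2: miss, evict 7, frames (5 4 2)
5: hit
3: miss, evict 5, frames (4 2 3)
2: hit
6: miss, evict 4, frames (2 3 6)
3: hit
Page faults: 7.

7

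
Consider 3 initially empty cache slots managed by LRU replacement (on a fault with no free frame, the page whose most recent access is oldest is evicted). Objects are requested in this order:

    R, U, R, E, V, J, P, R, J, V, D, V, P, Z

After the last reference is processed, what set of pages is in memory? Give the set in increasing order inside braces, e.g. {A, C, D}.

{P, V, Z}

R: fault, frames [R]
U: fault, frames [R, U]
R: hit
E: fault, frames [U, R, E]
V: fault, evict U, frames [R, E, V]
J: fault, evict R, frames [E, V, J]
P: fault, evict E, frames [V, J, P]
R: fault, evict V, frames [J, P, R]
J: hit
V: fault, evict P, frames [R, J, V]
D: fault, evict R, frames [J, V, D]
V: hit
P: fault, evict J, frames [D, V, P]
Z: fault, evict D, frames [V, P, Z]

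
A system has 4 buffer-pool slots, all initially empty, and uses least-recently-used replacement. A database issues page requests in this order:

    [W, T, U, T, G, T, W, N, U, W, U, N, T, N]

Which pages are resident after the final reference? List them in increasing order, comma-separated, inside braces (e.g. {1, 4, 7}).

W → miss, frames [W]
T → miss, frames [W, T]
U → miss, frames [W, T, U]
T → hit
G → miss, frames [W, U, T, G]
T → hit
W → hit
N → miss, evict U, frames [G, T, W, N]
U → miss, evict G, frames [T, W, N, U]
W → hit
U → hit
N → hit
T → hit
N → hit

{N, T, U, W}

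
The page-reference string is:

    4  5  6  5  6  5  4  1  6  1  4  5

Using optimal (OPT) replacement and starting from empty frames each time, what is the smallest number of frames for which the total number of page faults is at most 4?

f=1: 12 faults
f=2: 7 faults
f=3: 5 faults
f=4: 4 faults
Smallest f with faults ≤ 4 is 4.

4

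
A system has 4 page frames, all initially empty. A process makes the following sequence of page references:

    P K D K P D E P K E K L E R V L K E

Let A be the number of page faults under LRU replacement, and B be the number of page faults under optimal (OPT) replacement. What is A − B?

2

Under LRU: F F F . . . F . . . . F . F F . F F → 9 faults.
Under OPT: F F F . . . F . . . . F . F F . . . → 7 faults.
A − B = 9 − 7 = 2.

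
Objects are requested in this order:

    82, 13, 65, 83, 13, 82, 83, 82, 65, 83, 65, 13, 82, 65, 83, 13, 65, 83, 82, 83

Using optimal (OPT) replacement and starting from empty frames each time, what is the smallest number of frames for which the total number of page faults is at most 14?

f=1: 20 faults
f=2: 12 faults
f=3: 8 faults
f=4: 4 faults
Smallest f with faults ≤ 14 is 2.

2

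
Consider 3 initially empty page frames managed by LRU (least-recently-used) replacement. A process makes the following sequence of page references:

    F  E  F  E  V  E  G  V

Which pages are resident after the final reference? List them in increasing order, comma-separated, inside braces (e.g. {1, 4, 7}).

{E, G, V}

F -> miss, frames {F}
E -> miss, frames {F,E}
F -> hit
E -> hit
V -> miss, frames {F,E,V}
E -> hit
G -> miss, evict F, frames {V,E,G}
V -> hit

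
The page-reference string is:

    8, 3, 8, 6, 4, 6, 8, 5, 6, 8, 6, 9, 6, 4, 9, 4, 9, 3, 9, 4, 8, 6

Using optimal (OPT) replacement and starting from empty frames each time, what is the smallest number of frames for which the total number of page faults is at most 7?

5

f=1: 22 faults
f=2: 13 faults
f=3: 10 faults
f=4: 8 faults
f=5: 6 faults
f=6: 6 faults
Smallest f with faults ≤ 7 is 5.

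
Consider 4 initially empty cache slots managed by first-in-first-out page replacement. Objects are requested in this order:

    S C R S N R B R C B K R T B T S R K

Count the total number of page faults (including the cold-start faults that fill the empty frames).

S -> fault, frames (S)
C -> fault, frames (S C)
R -> fault, frames (S C R)
S -> hit
N -> fault, frames (S C R N)
R -> hit
B -> fault, evict S, frames (C R N B)
R -> hit
C -> hit
B -> hit
K -> fault, evict C, frames (R N B K)
R -> hit
T -> fault, evict R, frames (N B K T)
B -> hit
T -> hit
S -> fault, evict N, frames (B K T S)
R -> fault, evict B, frames (K T S R)
K -> hit
Page faults: 9.

9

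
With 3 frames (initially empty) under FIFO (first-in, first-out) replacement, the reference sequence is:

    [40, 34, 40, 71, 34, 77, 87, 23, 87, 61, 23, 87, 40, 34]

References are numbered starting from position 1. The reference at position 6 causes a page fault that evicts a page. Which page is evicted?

40

pos 1: 40 → fault, frames [40]
pos 2: 34 → fault, frames [40, 34]
pos 3: 40 → hit
pos 4: 71 → fault, frames [40, 34, 71]
pos 5: 34 → hit
pos 6: 77 → fault, evict 40, frames [34, 71, 77]
At position 6, page 40 is evicted.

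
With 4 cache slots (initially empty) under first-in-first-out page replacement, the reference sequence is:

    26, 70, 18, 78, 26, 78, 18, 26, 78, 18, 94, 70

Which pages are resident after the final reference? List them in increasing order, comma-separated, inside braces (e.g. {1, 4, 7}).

{18, 70, 78, 94}

26 -> miss, frames (26)
70 -> miss, frames (26 70)
18 -> miss, frames (26 70 18)
78 -> miss, frames (26 70 18 78)
26 -> hit
78 -> hit
18 -> hit
26 -> hit
78 -> hit
18 -> hit
94 -> miss, evict 26, frames (70 18 78 94)
70 -> hit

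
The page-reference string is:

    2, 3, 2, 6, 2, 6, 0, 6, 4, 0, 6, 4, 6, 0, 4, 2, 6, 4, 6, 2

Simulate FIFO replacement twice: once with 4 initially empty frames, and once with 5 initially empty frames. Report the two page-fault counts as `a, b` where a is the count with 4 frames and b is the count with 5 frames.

4 frames: F F . F . . F . F . . . . . . F . . . . → 6 faults.
5 frames: F F . F . . F . F . . . . . . . . . . . → 5 faults.
5 < 6: adding a frame reduced faults, as is typical.

6, 5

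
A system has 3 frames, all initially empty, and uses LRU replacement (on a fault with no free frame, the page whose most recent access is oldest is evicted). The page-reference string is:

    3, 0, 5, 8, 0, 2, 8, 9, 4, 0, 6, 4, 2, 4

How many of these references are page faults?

3 → fault, frames {3}
0 → fault, frames {3,0}
5 → fault, frames {3,0,5}
8 → fault, evict 3, frames {0,5,8}
0 → hit
2 → fault, evict 5, frames {8,0,2}
8 → hit
9 → fault, evict 0, frames {2,8,9}
4 → fault, evict 2, frames {8,9,4}
0 → fault, evict 8, frames {9,4,0}
6 → fault, evict 9, frames {4,0,6}
4 → hit
2 → fault, evict 0, frames {6,4,2}
4 → hit
Page faults: 10.

10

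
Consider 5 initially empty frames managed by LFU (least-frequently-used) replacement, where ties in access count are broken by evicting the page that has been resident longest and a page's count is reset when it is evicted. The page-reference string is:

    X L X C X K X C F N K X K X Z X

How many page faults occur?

X: fault, frames [X]
L: fault, frames [X, L]
X: hit
C: fault, frames [X, L, C]
X: hit
K: fault, frames [X, L, C, K]
X: hit
C: hit
F: fault, frames [X, L, C, K, F]
N: fault, evict L, frames [X, C, K, F, N]
K: hit
X: hit
K: hit
X: hit
Z: fault, evict F, frames [X, C, K, N, Z]
X: hit
Page faults: 7.

7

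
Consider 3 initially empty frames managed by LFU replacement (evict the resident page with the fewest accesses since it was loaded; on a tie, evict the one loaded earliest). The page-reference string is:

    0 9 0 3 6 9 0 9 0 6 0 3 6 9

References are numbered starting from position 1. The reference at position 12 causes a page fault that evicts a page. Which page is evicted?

6

pos 1: 0 -> miss, frames (0)
pos 2: 9 -> miss, frames (0 9)
pos 3: 0 -> hit
pos 4: 3 -> miss, frames (0 9 3)
pos 5: 6 -> miss, evict 9, frames (0 3 6)
pos 6: 9 -> miss, evict 3, frames (0 6 9)
pos 7: 0 -> hit
pos 8: 9 -> hit
pos 9: 0 -> hit
pos 10: 6 -> hit
pos 11: 0 -> hit
pos 12: 3 -> miss, evict 6, frames (0 9 3)
At position 12, page 6 is evicted.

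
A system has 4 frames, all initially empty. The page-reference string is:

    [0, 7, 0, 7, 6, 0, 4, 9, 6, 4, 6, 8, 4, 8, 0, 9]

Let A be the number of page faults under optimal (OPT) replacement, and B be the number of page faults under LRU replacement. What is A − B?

-2

Under OPT: F F . . F . F F . . . F . . . . → 6 faults.
Under LRU: F F . . F . F F . . . F . . F F → 8 faults.
A − B = 6 − 8 = -2.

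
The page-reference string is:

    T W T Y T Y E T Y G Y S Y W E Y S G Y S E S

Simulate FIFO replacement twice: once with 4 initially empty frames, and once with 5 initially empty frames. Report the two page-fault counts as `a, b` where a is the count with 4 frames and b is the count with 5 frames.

4 frames: F F . F . . F . . F . F . F . F . . . . F . → 9 faults.
5 frames: F F . F . . F . . F . F . . . . . . . . . . → 6 faults.
6 < 9: adding a frame reduced faults, as is typical.

9, 6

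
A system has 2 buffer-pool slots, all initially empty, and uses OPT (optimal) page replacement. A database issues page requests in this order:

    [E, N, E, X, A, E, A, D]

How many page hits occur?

3

E → miss, frames [E]
N → miss, frames [E, N]
E → hit
X → miss, evict N, frames [E, X]
A → miss, evict X, frames [E, A]
E → hit
A → hit
D → miss, evict A, frames [E, D]
Hits: 3.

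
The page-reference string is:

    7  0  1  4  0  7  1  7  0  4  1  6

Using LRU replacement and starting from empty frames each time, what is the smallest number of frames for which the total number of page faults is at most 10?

f=1: 12 faults
f=2: 11 faults
f=3: 9 faults
f=4: 5 faults
f=5: 5 faults
Smallest f with faults ≤ 10 is 3.

3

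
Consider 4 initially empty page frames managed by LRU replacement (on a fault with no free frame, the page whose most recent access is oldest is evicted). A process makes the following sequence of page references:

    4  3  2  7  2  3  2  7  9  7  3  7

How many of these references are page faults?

4 -> miss, frames [4]
3 -> miss, frames [4, 3]
2 -> miss, frames [4, 3, 2]
7 -> miss, frames [4, 3, 2, 7]
2 -> hit
3 -> hit
2 -> hit
7 -> hit
9 -> miss, evict 4, frames [3, 2, 7, 9]
7 -> hit
3 -> hit
7 -> hit
Page faults: 5.

5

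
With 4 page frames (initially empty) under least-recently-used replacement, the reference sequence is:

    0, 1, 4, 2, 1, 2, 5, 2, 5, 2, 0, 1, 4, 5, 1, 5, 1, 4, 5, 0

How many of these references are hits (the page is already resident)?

12

0 → miss, frames {0}
1 → miss, frames {0,1}
4 → miss, frames {0,1,4}
2 → miss, frames {0,1,4,2}
1 → hit
2 → hit
5 → miss, evict 0, frames {4,1,2,5}
2 → hit
5 → hit
2 → hit
0 → miss, evict 4, frames {1,5,2,0}
1 → hit
4 → miss, evict 5, frames {2,0,1,4}
5 → miss, evict 2, frames {0,1,4,5}
1 → hit
5 → hit
1 → hit
4 → hit
5 → hit
0 → hit
Hits: 12.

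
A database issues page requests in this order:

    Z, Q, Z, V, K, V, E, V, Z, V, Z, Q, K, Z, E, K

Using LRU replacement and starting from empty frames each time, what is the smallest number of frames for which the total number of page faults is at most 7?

f=1: 16 faults
f=2: 11 faults
f=3: 9 faults
f=4: 8 faults
f=5: 5 faults
Smallest f with faults ≤ 7 is 5.

5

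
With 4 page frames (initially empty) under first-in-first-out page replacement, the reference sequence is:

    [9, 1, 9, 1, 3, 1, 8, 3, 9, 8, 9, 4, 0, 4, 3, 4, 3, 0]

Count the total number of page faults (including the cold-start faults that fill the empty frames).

6

9 -> fault, frames {9}
1 -> fault, frames {9,1}
9 -> hit
1 -> hit
3 -> fault, frames {9,1,3}
1 -> hit
8 -> fault, frames {9,1,3,8}
3 -> hit
9 -> hit
8 -> hit
9 -> hit
4 -> fault, evict 9, frames {1,3,8,4}
0 -> fault, evict 1, frames {3,8,4,0}
4 -> hit
3 -> hit
4 -> hit
3 -> hit
0 -> hit
Page faults: 6.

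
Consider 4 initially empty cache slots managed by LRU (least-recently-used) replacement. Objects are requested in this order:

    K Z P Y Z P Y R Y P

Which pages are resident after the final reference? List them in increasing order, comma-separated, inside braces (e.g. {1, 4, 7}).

{P, R, Y, Z}

K: miss, frames (K)
Z: miss, frames (K Z)
P: miss, frames (K Z P)
Y: miss, frames (K Z P Y)
Z: hit
P: hit
Y: hit
R: miss, evict K, frames (Z P Y R)
Y: hit
P: hit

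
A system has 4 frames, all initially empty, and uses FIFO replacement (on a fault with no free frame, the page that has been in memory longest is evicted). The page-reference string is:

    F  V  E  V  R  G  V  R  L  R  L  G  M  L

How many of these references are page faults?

7

F → fault, frames {F}
V → fault, frames {F,V}
E → fault, frames {F,V,E}
V → hit
R → fault, frames {F,V,E,R}
G → fault, evict F, frames {V,E,R,G}
V → hit
R → hit
L → fault, evict V, frames {E,R,G,L}
R → hit
L → hit
G → hit
M → fault, evict E, frames {R,G,L,M}
L → hit
Page faults: 7.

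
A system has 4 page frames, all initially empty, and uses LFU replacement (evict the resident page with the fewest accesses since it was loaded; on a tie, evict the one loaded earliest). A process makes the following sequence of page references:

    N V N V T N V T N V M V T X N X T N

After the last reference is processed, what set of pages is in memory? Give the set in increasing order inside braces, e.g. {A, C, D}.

{N, T, V, X}

N: fault, frames (N)
V: fault, frames (N V)
N: hit
V: hit
T: fault, frames (N V T)
N: hit
V: hit
T: hit
N: hit
V: hit
M: fault, frames (N V T M)
V: hit
T: hit
X: fault, evict M, frames (N V T X)
N: hit
X: hit
T: hit
N: hit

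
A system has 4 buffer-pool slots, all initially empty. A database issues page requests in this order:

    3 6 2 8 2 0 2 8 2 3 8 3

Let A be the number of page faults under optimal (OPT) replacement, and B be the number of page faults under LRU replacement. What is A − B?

Under OPT: F F F F . F . . . . . . → 5 faults.
Under LRU: F F F F . F . . . F . . → 6 faults.
A − B = 5 − 6 = -1.

-1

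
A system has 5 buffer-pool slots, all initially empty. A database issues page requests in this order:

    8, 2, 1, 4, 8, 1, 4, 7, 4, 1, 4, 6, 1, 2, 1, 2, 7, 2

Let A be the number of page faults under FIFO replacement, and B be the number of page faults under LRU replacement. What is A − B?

-1

Under FIFO: F F F F . . . F . . . F . . . . . . → 6 faults.
Under LRU: F F F F . . . F . . . F . F . . . . → 7 faults.
A − B = 6 − 7 = -1.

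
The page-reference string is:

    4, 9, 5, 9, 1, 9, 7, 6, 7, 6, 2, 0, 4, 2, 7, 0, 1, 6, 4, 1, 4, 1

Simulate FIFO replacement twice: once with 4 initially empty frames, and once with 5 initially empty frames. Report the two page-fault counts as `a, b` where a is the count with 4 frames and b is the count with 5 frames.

4 frames: F F F . F . F F . . F F F . F . F F . . . . → 12 faults.
5 frames: F F F . F . F F . . F F F . . . F . . . . . → 10 faults.
10 < 12: adding a frame reduced faults, as is typical.

12, 10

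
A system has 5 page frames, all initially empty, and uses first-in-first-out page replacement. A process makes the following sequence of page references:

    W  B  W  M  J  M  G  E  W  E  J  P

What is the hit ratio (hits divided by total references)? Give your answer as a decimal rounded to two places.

W -> miss, frames [W]
B -> miss, frames [W, B]
W -> hit
M -> miss, frames [W, B, M]
J -> miss, frames [W, B, M, J]
M -> hit
G -> miss, frames [W, B, M, J, G]
E -> miss, evict W, frames [B, M, J, G, E]
W -> miss, evict B, frames [M, J, G, E, W]
E -> hit
J -> hit
P -> miss, evict M, frames [J, G, E, W, P]
Hits: 4 of 12 references → 4/12 = 0.3333.

0.33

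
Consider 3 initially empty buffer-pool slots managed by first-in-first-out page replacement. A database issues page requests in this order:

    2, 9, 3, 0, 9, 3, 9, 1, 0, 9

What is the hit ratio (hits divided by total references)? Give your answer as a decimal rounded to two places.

2 -> fault, frames [2]
9 -> fault, frames [2, 9]
3 -> fault, frames [2, 9, 3]
0 -> fault, evict 2, frames [9, 3, 0]
9 -> hit
3 -> hit
9 -> hit
1 -> fault, evict 9, frames [3, 0, 1]
0 -> hit
9 -> fault, evict 3, frames [0, 1, 9]
Hits: 4 of 10 references → 4/10 = 0.4000.

0.40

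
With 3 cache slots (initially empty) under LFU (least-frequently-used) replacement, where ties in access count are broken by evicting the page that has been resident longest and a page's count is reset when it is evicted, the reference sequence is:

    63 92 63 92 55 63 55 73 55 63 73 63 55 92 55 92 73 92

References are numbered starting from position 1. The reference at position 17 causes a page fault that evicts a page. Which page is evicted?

92

pos 1: 63: fault, frames (63)
pos 2: 92: fault, frames (63 92)
pos 3: 63: hit
pos 4: 92: hit
pos 5: 55: fault, frames (63 92 55)
pos 6: 63: hit
pos 7: 55: hit
pos 8: 73: fault, evict 92, frames (63 55 73)
pos 9: 55: hit
pos 10: 63: hit
pos 11: 73: hit
pos 12: 63: hit
pos 13: 55: hit
pos 14: 92: fault, evict 73, frames (63 55 92)
pos 15: 55: hit
pos 16: 92: hit
pos 17: 73: fault, evict 92, frames (63 55 73)
At position 17, page 92 is evicted.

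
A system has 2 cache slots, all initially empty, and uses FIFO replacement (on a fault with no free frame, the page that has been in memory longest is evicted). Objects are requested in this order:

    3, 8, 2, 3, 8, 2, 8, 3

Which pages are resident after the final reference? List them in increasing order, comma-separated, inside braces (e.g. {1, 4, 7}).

{2, 3}

3 → miss, frames {3}
8 → miss, frames {3,8}
2 → miss, evict 3, frames {8,2}
3 → miss, evict 8, frames {2,3}
8 → miss, evict 2, frames {3,8}
2 → miss, evict 3, frames {8,2}
8 → hit
3 → miss, evict 8, frames {2,3}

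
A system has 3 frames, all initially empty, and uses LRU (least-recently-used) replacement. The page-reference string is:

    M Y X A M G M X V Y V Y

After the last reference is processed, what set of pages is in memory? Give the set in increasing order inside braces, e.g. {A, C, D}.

{V, X, Y}

M: miss, frames [M]
Y: miss, frames [M, Y]
X: miss, frames [M, Y, X]
A: miss, evict M, frames [Y, X, A]
M: miss, evict Y, frames [X, A, M]
G: miss, evict X, frames [A, M, G]
M: hit
X: miss, evict A, frames [G, M, X]
V: miss, evict G, frames [M, X, V]
Y: miss, evict M, frames [X, V, Y]
V: hit
Y: hit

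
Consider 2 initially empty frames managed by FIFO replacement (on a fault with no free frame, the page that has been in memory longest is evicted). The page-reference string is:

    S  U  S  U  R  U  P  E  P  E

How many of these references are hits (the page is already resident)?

S → miss, frames (S)
U → miss, frames (S U)
S → hit
U → hit
R → miss, evict S, frames (U R)
U → hit
P → miss, evict U, frames (R P)
E → miss, evict R, frames (P E)
P → hit
E → hit
Hits: 5.

5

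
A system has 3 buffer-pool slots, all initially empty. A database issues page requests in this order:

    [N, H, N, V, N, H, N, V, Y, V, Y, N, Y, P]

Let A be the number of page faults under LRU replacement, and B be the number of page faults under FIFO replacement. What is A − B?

-1

Under LRU: F F . F . . . . F . . . . F → 5 faults.
Under FIFO: F F . F . . . . F . . F . F → 6 faults.
A − B = 5 − 6 = -1.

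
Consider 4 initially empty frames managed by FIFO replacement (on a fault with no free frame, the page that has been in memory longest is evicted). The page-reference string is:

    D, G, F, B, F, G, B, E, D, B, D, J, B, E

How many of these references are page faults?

D -> fault, frames (D)
G -> fault, frames (D G)
F -> fault, frames (D G F)
B -> fault, frames (D G F B)
F -> hit
G -> hit
B -> hit
E -> fault, evict D, frames (G F B E)
D -> fault, evict G, frames (F B E D)
B -> hit
D -> hit
J -> fault, evict F, frames (B E D J)
B -> hit
E -> hit
Page faults: 7.

7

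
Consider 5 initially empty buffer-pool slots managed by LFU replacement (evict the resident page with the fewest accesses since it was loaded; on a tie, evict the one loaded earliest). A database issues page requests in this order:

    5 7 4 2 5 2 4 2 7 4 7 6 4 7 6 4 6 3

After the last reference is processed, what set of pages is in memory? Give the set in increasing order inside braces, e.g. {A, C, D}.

5 → fault, frames (5)
7 → fault, frames (5 7)
4 → fault, frames (5 7 4)
2 → fault, frames (5 7 4 2)
5 → hit
2 → hit
4 → hit
2 → hit
7 → hit
4 → hit
7 → hit
6 → fault, frames (5 7 4 2 6)
4 → hit
7 → hit
6 → hit
4 → hit
6 → hit
3 → fault, evict 5, frames (7 4 2 6 3)

{2, 3, 4, 6, 7}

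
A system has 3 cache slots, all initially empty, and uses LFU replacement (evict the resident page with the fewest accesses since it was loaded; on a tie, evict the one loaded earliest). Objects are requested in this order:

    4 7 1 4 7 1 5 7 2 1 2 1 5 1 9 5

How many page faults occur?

4 → miss, frames [4]
7 → miss, frames [4, 7]
1 → miss, frames [4, 7, 1]
4 → hit
7 → hit
1 → hit
5 → miss, evict 4, frames [7, 1, 5]
7 → hit
2 → miss, evict 5, frames [7, 1, 2]
1 → hit
2 → hit
1 → hit
5 → miss, evict 2, frames [7, 1, 5]
1 → hit
9 → miss, evict 5, frames [7, 1, 9]
5 → miss, evict 9, frames [7, 1, 5]
Page faults: 8.

8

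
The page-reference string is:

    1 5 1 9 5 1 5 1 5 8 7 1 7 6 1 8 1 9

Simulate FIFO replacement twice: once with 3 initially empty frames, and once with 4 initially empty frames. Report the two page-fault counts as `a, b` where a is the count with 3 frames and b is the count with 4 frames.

9, 8

3 frames: F F . F . . . . . F F F . F . F . F → 9 faults.
4 frames: F F . F . . . . . F F F . F . . . F → 8 faults.
8 < 9: adding a frame reduced faults, as is typical.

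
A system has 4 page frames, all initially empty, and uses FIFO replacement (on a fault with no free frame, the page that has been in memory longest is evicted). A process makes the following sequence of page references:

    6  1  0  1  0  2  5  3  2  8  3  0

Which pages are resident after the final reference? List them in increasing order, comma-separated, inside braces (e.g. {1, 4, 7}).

6 → miss, frames [6]
1 → miss, frames [6, 1]
0 → miss, frames [6, 1, 0]
1 → hit
0 → hit
2 → miss, frames [6, 1, 0, 2]
5 → miss, evict 6, frames [1, 0, 2, 5]
3 → miss, evict 1, frames [0, 2, 5, 3]
2 → hit
8 → miss, evict 0, frames [2, 5, 3, 8]
3 → hit
0 → miss, evict 2, frames [5, 3, 8, 0]

{0, 3, 5, 8}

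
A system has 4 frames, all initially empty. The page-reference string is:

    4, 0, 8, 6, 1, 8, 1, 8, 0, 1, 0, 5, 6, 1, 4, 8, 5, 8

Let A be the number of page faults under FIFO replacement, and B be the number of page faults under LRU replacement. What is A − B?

Under FIFO: F F F F F . . . . . . F . . F F . . → 8 faults.
Under LRU: F F F F F . . . . . . F F . F F F . → 10 faults.
A − B = 8 − 10 = -2.

-2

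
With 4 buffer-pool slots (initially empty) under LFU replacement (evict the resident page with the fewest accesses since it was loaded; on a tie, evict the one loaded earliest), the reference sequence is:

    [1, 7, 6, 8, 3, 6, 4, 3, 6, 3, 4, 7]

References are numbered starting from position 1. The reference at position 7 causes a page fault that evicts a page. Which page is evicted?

7

pos 1: 1 → miss, frames (1)
pos 2: 7 → miss, frames (1 7)
pos 3: 6 → miss, frames (1 7 6)
pos 4: 8 → miss, frames (1 7 6 8)
pos 5: 3 → miss, evict 1, frames (7 6 8 3)
pos 6: 6 → hit
pos 7: 4 → miss, evict 7, frames (6 8 3 4)
At position 7, page 7 is evicted.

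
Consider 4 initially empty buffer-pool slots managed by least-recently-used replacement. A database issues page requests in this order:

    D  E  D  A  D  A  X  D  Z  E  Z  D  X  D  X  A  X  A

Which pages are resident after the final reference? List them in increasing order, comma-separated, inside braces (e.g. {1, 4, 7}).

D: miss, frames [D]
E: miss, frames [D, E]
D: hit
A: miss, frames [E, D, A]
D: hit
A: hit
X: miss, frames [E, D, A, X]
D: hit
Z: miss, evict E, frames [A, X, D, Z]
E: miss, evict A, frames [X, D, Z, E]
Z: hit
D: hit
X: hit
D: hit
X: hit
A: miss, evict E, frames [Z, D, X, A]
X: hit
A: hit

{A, D, X, Z}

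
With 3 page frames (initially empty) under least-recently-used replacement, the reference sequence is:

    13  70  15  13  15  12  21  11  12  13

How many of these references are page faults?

7

13: fault, frames (13)
70: fault, frames (13 70)
15: fault, frames (13 70 15)
13: hit
15: hit
12: fault, evict 70, frames (13 15 12)
21: fault, evict 13, frames (15 12 21)
11: fault, evict 15, frames (12 21 11)
12: hit
13: fault, evict 21, frames (11 12 13)
Page faults: 7.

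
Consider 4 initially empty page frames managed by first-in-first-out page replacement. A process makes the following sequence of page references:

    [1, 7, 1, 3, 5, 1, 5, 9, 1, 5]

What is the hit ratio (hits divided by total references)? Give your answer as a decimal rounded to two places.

1 → fault, frames (1)
7 → fault, frames (1 7)
1 → hit
3 → fault, frames (1 7 3)
5 → fault, frames (1 7 3 5)
1 → hit
5 → hit
9 → fault, evict 1, frames (7 3 5 9)
1 → fault, evict 7, frames (3 5 9 1)
5 → hit
Hits: 4 of 10 references → 4/10 = 0.4000.

0.40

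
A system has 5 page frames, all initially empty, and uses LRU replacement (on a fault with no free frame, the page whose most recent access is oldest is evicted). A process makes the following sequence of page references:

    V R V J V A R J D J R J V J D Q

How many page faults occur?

6

V → fault, frames (V)
R → fault, frames (V R)
V → hit
J → fault, frames (R V J)
V → hit
A → fault, frames (R J V A)
R → hit
J → hit
D → fault, frames (V A R J D)
J → hit
R → hit
J → hit
V → hit
J → hit
D → hit
Q → fault, evict A, frames (R V J D Q)
Page faults: 6.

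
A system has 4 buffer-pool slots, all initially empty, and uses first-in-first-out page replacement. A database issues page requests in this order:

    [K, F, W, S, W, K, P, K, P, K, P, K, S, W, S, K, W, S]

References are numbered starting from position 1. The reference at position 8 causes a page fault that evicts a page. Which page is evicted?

pos 1: K → miss, frames [K]
pos 2: F → miss, frames [K, F]
pos 3: W → miss, frames [K, F, W]
pos 4: S → miss, frames [K, F, W, S]
pos 5: W → hit
pos 6: K → hit
pos 7: P → miss, evict K, frames [F, W, S, P]
pos 8: K → miss, evict F, frames [W, S, P, K]
At position 8, page F is evicted.

F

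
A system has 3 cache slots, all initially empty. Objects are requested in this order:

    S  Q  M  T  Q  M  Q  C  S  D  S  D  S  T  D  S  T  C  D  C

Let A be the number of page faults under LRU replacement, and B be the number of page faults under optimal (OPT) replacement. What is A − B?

Under LRU: F F F F . . . F F F . . . F . . . F F . → 10 faults.
Under OPT: F F F F . . . F F F . . . . . . . F . . → 8 faults.
A − B = 10 − 8 = 2.

2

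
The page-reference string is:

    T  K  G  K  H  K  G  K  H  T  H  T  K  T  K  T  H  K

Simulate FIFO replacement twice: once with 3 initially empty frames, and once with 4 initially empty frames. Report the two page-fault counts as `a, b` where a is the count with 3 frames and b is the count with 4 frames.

3 frames: F F F . F . . . . F . . F . . . . . → 6 faults.
4 frames: F F F . F . . . . . . . . . . . . . → 4 faults.
4 < 6: adding a frame reduced faults, as is typical.

6, 4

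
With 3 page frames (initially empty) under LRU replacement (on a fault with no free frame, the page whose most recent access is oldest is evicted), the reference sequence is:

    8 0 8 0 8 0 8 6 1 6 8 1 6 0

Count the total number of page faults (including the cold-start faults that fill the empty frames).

8: fault, frames (8)
0: fault, frames (8 0)
8: hit
0: hit
8: hit
0: hit
8: hit
6: fault, frames (0 8 6)
1: fault, evict 0, frames (8 6 1)
6: hit
8: hit
1: hit
6: hit
0: fault, evict 8, frames (1 6 0)
Page faults: 5.

5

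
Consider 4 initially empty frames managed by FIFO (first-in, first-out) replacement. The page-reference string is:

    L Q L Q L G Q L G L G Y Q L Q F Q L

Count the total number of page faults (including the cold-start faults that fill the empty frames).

L → fault, frames (L)
Q → fault, frames (L Q)
L → hit
Q → hit
L → hit
G → fault, frames (L Q G)
Q → hit
L → hit
G → hit
L → hit
G → hit
Y → fault, frames (L Q G Y)
Q → hit
L → hit
Q → hit
F → fault, evict L, frames (Q G Y F)
Q → hit
L → fault, evict Q, frames (G Y F L)
Page faults: 6.

6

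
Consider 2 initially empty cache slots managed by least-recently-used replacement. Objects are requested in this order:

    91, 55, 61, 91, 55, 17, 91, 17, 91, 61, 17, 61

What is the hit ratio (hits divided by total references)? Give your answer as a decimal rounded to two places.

0.25

91: miss, frames {91}
55: miss, frames {91,55}
61: miss, evict 91, frames {55,61}
91: miss, evict 55, frames {61,91}
55: miss, evict 61, frames {91,55}
17: miss, evict 91, frames {55,17}
91: miss, evict 55, frames {17,91}
17: hit
91: hit
61: miss, evict 17, frames {91,61}
17: miss, evict 91, frames {61,17}
61: hit
Hits: 3 of 12 references → 3/12 = 0.2500.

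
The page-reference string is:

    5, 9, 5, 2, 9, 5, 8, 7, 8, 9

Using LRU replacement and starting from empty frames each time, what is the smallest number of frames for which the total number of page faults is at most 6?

f=1: 10 faults
f=2: 8 faults
f=3: 6 faults
f=4: 5 faults
f=5: 5 faults
Smallest f with faults ≤ 6 is 3.

3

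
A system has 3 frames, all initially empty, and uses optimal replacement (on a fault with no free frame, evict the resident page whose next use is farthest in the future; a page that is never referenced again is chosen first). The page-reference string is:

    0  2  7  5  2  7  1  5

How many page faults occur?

0 -> miss, frames {0}
2 -> miss, frames {0,2}
7 -> miss, frames {0,2,7}
5 -> miss, evict 0, frames {2,7,5}
2 -> hit
7 -> hit
1 -> miss, evict 7, frames {2,5,1}
5 -> hit
Page faults: 5.

5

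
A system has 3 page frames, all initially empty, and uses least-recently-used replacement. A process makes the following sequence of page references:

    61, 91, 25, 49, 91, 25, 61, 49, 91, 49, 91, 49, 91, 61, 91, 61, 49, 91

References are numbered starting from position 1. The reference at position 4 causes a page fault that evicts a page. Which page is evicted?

61

pos 1: 61 → miss, frames [61]
pos 2: 91 → miss, frames [61, 91]
pos 3: 25 → miss, frames [61, 91, 25]
pos 4: 49 → miss, evict 61, frames [91, 25, 49]
At position 4, page 61 is evicted.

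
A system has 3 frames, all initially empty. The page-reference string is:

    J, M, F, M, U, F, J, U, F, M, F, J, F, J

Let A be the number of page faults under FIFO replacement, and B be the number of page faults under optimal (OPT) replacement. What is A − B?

Under FIFO: F F F . F . F . . F F . . . → 7 faults.
Under OPT: F F F . F . . . . F . . . . → 5 faults.
A − B = 7 − 5 = 2.

2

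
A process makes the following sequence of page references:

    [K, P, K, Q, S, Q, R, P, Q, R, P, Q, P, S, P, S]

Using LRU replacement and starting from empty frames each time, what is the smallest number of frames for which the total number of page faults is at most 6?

4

f=1: 16 faults
f=2: 11 faults
f=3: 7 faults
f=4: 6 faults
f=5: 5 faults
Smallest f with faults ≤ 6 is 4.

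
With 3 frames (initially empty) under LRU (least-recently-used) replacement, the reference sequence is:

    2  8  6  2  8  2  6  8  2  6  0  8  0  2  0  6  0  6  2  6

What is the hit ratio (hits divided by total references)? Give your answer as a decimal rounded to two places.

2 → miss, frames {2}
8 → miss, frames {2,8}
6 → miss, frames {2,8,6}
2 → hit
8 → hit
2 → hit
6 → hit
8 → hit
2 → hit
6 → hit
0 → miss, evict 8, frames {2,6,0}
8 → miss, evict 2, frames {6,0,8}
0 → hit
2 → miss, evict 6, frames {8,0,2}
0 → hit
6 → miss, evict 8, frames {2,0,6}
0 → hit
6 → hit
2 → hit
6 → hit
Hits: 13 of 20 references → 13/20 = 0.6500.

0.65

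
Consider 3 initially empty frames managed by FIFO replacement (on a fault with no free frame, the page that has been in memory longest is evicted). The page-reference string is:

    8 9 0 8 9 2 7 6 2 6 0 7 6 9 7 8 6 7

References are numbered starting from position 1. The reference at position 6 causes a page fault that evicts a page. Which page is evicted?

pos 1: 8: miss, frames [8]
pos 2: 9: miss, frames [8, 9]
pos 3: 0: miss, frames [8, 9, 0]
pos 4: 8: hit
pos 5: 9: hit
pos 6: 2: miss, evict 8, frames [9, 0, 2]
At position 6, page 8 is evicted.

8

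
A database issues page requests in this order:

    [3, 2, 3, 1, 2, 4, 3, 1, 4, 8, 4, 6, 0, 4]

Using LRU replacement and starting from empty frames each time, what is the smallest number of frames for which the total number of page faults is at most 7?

f=1: 14 faults
f=2: 12 faults
f=3: 9 faults
f=4: 7 faults
f=5: 7 faults
f=6: 7 faults
f=7: 7 faults
Smallest f with faults ≤ 7 is 4.

4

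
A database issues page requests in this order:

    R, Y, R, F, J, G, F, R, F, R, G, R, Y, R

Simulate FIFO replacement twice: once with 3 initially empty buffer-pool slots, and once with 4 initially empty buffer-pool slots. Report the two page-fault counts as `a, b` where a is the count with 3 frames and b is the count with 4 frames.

3 frames: F F . F F F . F F . . . F . → 8 faults.
4 frames: F F . F F F . F . . . . F . → 7 faults.
7 < 8: adding a frame reduced faults, as is typical.

8, 7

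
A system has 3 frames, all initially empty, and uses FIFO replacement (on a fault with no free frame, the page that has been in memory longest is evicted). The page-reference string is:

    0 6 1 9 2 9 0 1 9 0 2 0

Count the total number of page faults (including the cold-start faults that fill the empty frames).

10

0 → fault, frames (0)
6 → fault, frames (0 6)
1 → fault, frames (0 6 1)
9 → fault, evict 0, frames (6 1 9)
2 → fault, evict 6, frames (1 9 2)
9 → hit
0 → fault, evict 1, frames (9 2 0)
1 → fault, evict 9, frames (2 0 1)
9 → fault, evict 2, frames (0 1 9)
0 → hit
2 → fault, evict 0, frames (1 9 2)
0 → fault, evict 1, frames (9 2 0)
Page faults: 10.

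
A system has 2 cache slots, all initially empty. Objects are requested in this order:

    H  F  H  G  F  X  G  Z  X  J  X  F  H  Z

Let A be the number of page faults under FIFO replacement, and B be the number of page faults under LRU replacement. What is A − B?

-2

Under FIFO: F F . F . F . F . F F F F F → 10 faults.
Under LRU: F F . F F F F F F F . F F F → 12 faults.
A − B = 10 − 12 = -2.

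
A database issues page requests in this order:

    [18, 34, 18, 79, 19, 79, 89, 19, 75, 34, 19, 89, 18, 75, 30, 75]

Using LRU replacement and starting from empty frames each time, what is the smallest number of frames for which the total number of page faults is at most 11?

3

f=1: 16 faults
f=2: 13 faults
f=3: 11 faults
f=4: 10 faults
f=5: 9 faults
f=6: 7 faults
f=7: 7 faults
Smallest f with faults ≤ 11 is 3.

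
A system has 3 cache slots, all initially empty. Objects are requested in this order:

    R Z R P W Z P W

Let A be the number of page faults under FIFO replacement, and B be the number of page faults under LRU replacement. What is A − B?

-1

Under FIFO: F F . F F . . . → 4 faults.
Under LRU: F F . F F F . . → 5 faults.
A − B = 4 − 5 = -1.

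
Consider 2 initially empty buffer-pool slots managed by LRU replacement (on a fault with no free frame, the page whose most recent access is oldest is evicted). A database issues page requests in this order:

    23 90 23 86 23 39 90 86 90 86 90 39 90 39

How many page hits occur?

7

23 -> fault, frames {23}
90 -> fault, frames {23,90}
23 -> hit
86 -> fault, evict 90, frames {23,86}
23 -> hit
39 -> fault, evict 86, frames {23,39}
90 -> fault, evict 23, frames {39,90}
86 -> fault, evict 39, frames {90,86}
90 -> hit
86 -> hit
90 -> hit
39 -> fault, evict 86, frames {90,39}
90 -> hit
39 -> hit
Hits: 7.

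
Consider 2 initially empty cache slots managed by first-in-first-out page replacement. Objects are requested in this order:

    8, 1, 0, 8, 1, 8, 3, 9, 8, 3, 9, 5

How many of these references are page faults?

11

8 → fault, frames {8}
1 → fault, frames {8,1}
0 → fault, evict 8, frames {1,0}
8 → fault, evict 1, frames {0,8}
1 → fault, evict 0, frames {8,1}
8 → hit
3 → fault, evict 8, frames {1,3}
9 → fault, evict 1, frames {3,9}
8 → fault, evict 3, frames {9,8}
3 → fault, evict 9, frames {8,3}
9 → fault, evict 8, frames {3,9}
5 → fault, evict 3, frames {9,5}
Page faults: 11.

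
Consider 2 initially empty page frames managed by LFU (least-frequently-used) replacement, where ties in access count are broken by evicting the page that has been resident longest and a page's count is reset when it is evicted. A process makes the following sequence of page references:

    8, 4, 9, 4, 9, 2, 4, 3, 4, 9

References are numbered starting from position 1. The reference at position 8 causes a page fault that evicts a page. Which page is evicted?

4

pos 1: 8: fault, frames [8]
pos 2: 4: fault, frames [8, 4]
pos 3: 9: fault, evict 8, frames [4, 9]
pos 4: 4: hit
pos 5: 9: hit
pos 6: 2: fault, evict 4, frames [9, 2]
pos 7: 4: fault, evict 2, frames [9, 4]
pos 8: 3: fault, evict 4, frames [9, 3]
At position 8, page 4 is evicted.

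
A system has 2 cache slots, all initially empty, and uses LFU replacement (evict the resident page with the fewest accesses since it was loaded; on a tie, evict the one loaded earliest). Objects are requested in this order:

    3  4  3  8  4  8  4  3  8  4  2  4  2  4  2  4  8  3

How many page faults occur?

15

3 -> fault, frames (3)
4 -> fault, frames (3 4)
3 -> hit
8 -> fault, evict 4, frames (3 8)
4 -> fault, evict 8, frames (3 4)
8 -> fault, evict 4, frames (3 8)
4 -> fault, evict 8, frames (3 4)
3 -> hit
8 -> fault, evict 4, frames (3 8)
4 -> fault, evict 8, frames (3 4)
2 -> fault, evict 4, frames (3 2)
4 -> fault, evict 2, frames (3 4)
2 -> fault, evict 4, frames (3 2)
4 -> fault, evict 2, frames (3 4)
2 -> fault, evict 4, frames (3 2)
4 -> fault, evict 2, frames (3 4)
8 -> fault, evict 4, frames (3 8)
3 -> hit
Page faults: 15.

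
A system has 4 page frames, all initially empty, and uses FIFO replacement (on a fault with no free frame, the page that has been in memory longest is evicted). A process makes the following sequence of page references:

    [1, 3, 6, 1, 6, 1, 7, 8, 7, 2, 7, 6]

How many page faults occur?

1: fault, frames (1)
3: fault, frames (1 3)
6: fault, frames (1 3 6)
1: hit
6: hit
1: hit
7: fault, frames (1 3 6 7)
8: fault, evict 1, frames (3 6 7 8)
7: hit
2: fault, evict 3, frames (6 7 8 2)
7: hit
6: hit
Page faults: 6.

6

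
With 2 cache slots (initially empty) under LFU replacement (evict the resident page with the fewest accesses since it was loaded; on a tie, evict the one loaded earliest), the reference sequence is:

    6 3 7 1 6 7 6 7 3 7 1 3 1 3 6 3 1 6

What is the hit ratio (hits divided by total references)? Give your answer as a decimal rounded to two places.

6: fault, frames {6}
3: fault, frames {6,3}
7: fault, evict 6, frames {3,7}
1: fault, evict 3, frames {7,1}
6: fault, evict 7, frames {1,6}
7: fault, evict 1, frames {6,7}
6: hit
7: hit
3: fault, evict 6, frames {7,3}
7: hit
1: fault, evict 3, frames {7,1}
3: fault, evict 1, frames {7,3}
1: fault, evict 3, frames {7,1}
3: fault, evict 1, frames {7,3}
6: fault, evict 3, frames {7,6}
3: fault, evict 6, frames {7,3}
1: fault, evict 3, frames {7,1}
6: fault, evict 1, frames {7,6}
Hits: 3 of 18 references → 3/18 = 0.1667.

0.17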